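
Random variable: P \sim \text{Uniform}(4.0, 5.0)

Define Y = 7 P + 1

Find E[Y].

For Y = 7P + 1:
E[Y] = 7 * E[P] + 1
E[P] = (4 + 5)/2 = 4.5
E[Y] = 7 * 4.5 + 1 = 32.5

32.5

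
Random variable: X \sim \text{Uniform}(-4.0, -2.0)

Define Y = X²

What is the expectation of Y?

Using E[X²] = Var(X) + (E[X])²:
E[X] = -3
Var(X) = (-2 + 4)^2/12 = 0.33333333
E[X²] = 0.33333333 + (-3)² = 0.33333333 + 9 = 9.3333333

9.3333333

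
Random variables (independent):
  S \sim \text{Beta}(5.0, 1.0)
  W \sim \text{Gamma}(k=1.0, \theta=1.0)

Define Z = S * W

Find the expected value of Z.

For independent RVs: E[XY] = E[X]*E[Y]
E[S] = 0.83333333
E[W] = 1
E[Z] = 0.83333333 * 1 = 0.83333333

0.83333333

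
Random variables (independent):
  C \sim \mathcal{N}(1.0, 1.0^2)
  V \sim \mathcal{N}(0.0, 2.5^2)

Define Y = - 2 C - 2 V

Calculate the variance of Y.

For independent RVs: Var(aX + bY) = a²Var(X) + b²Var(Y)
Var(C) = 1
Var(V) = 6.25
Var(Y) = (-2)²*1 + (-2)²*6.25
= 4*1 + 4*6.25 = 29

29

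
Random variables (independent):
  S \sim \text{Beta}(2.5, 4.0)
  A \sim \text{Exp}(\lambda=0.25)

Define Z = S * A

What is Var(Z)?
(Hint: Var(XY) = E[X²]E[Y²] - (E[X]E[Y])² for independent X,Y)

Var(XY) = E[X²]E[Y²] - (E[X]E[Y])²
E[S] = 0.38461538, Var(S) = 0.031558185
E[A] = 4, Var(A) = 16
E[S²] = 0.031558185 + 0.38461538² = 0.17948718
E[A²] = 16 + 4² = 32
Var(Z) = 0.17948718*32 - (0.38461538*4)²
= 5.7435897 - 2.3668639 = 3.3767258

3.3767258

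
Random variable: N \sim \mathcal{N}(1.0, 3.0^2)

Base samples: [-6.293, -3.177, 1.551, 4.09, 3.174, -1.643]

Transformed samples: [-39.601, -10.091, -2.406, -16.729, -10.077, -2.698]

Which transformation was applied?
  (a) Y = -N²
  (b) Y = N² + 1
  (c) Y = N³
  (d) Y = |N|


Checking option (a) Y = -N²:
  N = -6.293 -> Y = -39.601 ✓
  N = -3.177 -> Y = -10.091 ✓
  N = 1.551 -> Y = -2.406 ✓
All samples match this transformation.

(a) -N²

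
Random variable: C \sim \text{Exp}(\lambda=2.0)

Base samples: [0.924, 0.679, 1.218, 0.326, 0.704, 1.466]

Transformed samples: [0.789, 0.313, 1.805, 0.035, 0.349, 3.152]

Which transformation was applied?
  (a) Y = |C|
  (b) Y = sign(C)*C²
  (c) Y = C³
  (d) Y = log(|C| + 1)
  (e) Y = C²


Checking option (c) Y = C³:
  C = 0.924 -> Y = 0.789 ✓
  C = 0.679 -> Y = 0.313 ✓
  C = 1.218 -> Y = 1.805 ✓
All samples match this transformation.

(c) C³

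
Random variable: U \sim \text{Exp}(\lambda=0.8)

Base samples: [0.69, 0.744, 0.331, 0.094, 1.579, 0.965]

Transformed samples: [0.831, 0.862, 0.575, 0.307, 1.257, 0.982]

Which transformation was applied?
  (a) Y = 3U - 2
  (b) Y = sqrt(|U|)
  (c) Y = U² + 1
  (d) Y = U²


Checking option (b) Y = sqrt(|U|):
  U = 0.69 -> Y = 0.831 ✓
  U = 0.744 -> Y = 0.862 ✓
  U = 0.331 -> Y = 0.575 ✓
All samples match this transformation.

(b) sqrt(|U|)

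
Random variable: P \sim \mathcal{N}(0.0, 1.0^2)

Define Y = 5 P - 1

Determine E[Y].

For Y = 5P - 1:
E[Y] = 5 * E[P] - 1
E[P] = 0.0 = 0
E[Y] = 5 * 0 - 1 = -1

-1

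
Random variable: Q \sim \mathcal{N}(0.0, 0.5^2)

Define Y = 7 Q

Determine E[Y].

For Y = 7Q:
E[Y] = 7 * E[Q]
E[Q] = 0.0 = 0
E[Y] = 7 * 0 = 0

0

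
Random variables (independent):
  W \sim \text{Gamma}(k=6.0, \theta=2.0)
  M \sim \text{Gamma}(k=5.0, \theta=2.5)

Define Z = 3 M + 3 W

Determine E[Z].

E[Z] = 3*E[W] + 3*E[M]
E[W] = 12
E[M] = 12.5
E[Z] = 3*12 + 3*12.5 = 73.5

73.5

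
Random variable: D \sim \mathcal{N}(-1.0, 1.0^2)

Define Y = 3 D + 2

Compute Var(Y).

For Y = aD + b: Var(Y) = a² * Var(D)
Var(D) = 1.0^2 = 1
Var(Y) = 3² * 1 = 9 * 1 = 9

9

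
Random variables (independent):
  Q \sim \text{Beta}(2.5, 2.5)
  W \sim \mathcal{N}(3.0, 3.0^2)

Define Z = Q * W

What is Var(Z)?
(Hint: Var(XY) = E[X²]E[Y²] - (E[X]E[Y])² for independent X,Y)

Var(XY) = E[X²]E[Y²] - (E[X]E[Y])²
E[Q] = 0.5, Var(Q) = 0.041666667
E[W] = 3, Var(W) = 9
E[Q²] = 0.041666667 + 0.5² = 0.29166667
E[W²] = 9 + 3² = 18
Var(Z) = 0.29166667*18 - (0.5*3)²
= 5.25 - 2.25 = 3

3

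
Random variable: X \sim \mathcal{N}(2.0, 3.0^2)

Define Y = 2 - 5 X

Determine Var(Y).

For Y = aX + b: Var(Y) = a² * Var(X)
Var(X) = 3.0^2 = 9
Var(Y) = (-5)² * 9 = 25 * 9 = 225

225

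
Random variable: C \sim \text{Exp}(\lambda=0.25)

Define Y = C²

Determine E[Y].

Using E[X²] = Var(X) + (E[X])²:
E[C] = 4
Var(C) = 1/0.25^2 = 16
E[C²] = 16 + 4² = 16 + 16 = 32

32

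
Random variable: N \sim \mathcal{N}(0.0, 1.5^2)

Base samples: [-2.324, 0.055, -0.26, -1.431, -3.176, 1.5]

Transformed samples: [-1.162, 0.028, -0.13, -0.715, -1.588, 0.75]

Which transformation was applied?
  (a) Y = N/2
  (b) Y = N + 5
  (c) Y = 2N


Checking option (a) Y = N/2:
  N = -2.324 -> Y = -1.162 ✓
  N = 0.055 -> Y = 0.028 ✓
  N = -0.26 -> Y = -0.13 ✓
All samples match this transformation.

(a) N/2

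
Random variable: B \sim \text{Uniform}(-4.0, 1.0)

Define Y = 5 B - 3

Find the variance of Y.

For Y = aB + b: Var(Y) = a² * Var(B)
Var(B) = (1 + 4)^2/12 = 2.0833333
Var(Y) = 5² * 2.0833333 = 25 * 2.0833333 = 52.083333

52.083333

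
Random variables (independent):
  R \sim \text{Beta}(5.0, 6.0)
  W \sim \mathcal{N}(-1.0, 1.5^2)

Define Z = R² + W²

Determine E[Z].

E[Z] = E[R²] + E[W²]
E[R²] = Var(R) + E[R]² = 0.020661157 + 0.20661157 = 0.22727273
E[W²] = Var(W) + E[W]² = 2.25 + 1 = 3.25
E[Z] = 0.22727273 + 3.25 = 3.4772727

3.4772727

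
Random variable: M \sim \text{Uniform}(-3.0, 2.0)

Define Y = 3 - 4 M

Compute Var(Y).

For Y = aM + b: Var(Y) = a² * Var(M)
Var(M) = (2 + 3)^2/12 = 2.0833333
Var(Y) = (-4)² * 2.0833333 = 16 * 2.0833333 = 33.333333

33.333333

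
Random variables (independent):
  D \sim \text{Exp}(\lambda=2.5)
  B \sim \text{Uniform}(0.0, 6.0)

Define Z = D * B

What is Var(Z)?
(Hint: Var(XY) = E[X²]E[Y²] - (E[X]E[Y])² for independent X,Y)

Var(XY) = E[X²]E[Y²] - (E[X]E[Y])²
E[D] = 0.4, Var(D) = 0.16
E[B] = 3, Var(B) = 3
E[D²] = 0.16 + 0.4² = 0.32
E[B²] = 3 + 3² = 12
Var(Z) = 0.32*12 - (0.4*3)²
= 3.84 - 1.44 = 2.4

2.4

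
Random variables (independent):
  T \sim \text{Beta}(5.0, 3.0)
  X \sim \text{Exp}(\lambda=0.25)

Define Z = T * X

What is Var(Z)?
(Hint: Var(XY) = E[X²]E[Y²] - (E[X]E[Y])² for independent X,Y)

Var(XY) = E[X²]E[Y²] - (E[X]E[Y])²
E[T] = 0.625, Var(T) = 0.026041667
E[X] = 4, Var(X) = 16
E[T²] = 0.026041667 + 0.625² = 0.41666667
E[X²] = 16 + 4² = 32
Var(Z) = 0.41666667*32 - (0.625*4)²
= 13.333333 - 6.25 = 7.0833333

7.0833333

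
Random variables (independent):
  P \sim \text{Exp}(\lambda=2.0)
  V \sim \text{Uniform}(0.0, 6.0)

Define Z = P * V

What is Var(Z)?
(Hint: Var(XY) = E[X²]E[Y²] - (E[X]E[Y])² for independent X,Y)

Var(XY) = E[X²]E[Y²] - (E[X]E[Y])²
E[P] = 0.5, Var(P) = 0.25
E[V] = 3, Var(V) = 3
E[P²] = 0.25 + 0.5² = 0.5
E[V²] = 3 + 3² = 12
Var(Z) = 0.5*12 - (0.5*3)²
= 6 - 2.25 = 3.75

3.75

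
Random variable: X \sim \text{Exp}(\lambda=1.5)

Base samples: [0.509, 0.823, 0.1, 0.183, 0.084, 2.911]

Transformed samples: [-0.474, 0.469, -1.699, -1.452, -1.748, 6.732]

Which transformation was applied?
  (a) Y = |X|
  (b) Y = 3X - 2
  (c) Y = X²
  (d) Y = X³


Checking option (b) Y = 3X - 2:
  X = 0.509 -> Y = -0.474 ✓
  X = 0.823 -> Y = 0.469 ✓
  X = 0.1 -> Y = -1.699 ✓
All samples match this transformation.

(b) 3X - 2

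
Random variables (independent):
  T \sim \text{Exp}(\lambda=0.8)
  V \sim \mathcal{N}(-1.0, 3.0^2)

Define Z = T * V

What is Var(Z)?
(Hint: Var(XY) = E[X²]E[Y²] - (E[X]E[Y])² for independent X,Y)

Var(XY) = E[X²]E[Y²] - (E[X]E[Y])²
E[T] = 1.25, Var(T) = 1.5625
E[V] = -1, Var(V) = 9
E[T²] = 1.5625 + 1.25² = 3.125
E[V²] = 9 + (-1)² = 10
Var(Z) = 3.125*10 - (1.25*(-1))²
= 31.25 - 1.5625 = 29.6875

29.6875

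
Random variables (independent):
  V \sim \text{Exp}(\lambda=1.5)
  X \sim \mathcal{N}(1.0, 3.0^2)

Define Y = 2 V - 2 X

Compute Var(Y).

For independent RVs: Var(aX + bY) = a²Var(X) + b²Var(Y)
Var(V) = 0.44444444
Var(X) = 9
Var(Y) = 2²*0.44444444 + (-2)²*9
= 4*0.44444444 + 4*9 = 37.777778

37.777778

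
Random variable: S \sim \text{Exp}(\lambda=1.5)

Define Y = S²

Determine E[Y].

Using E[X²] = Var(X) + (E[X])²:
E[S] = 0.66666667
Var(S) = 1/1.5^2 = 0.44444444
E[S²] = 0.44444444 + 0.66666667² = 0.44444444 + 0.44444444 = 0.88888889

0.88888889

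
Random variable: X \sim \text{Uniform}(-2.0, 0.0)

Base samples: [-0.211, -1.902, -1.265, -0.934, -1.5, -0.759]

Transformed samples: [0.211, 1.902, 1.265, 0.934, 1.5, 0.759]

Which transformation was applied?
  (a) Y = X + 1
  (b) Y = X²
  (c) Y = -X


Checking option (c) Y = -X:
  X = -0.211 -> Y = 0.211 ✓
  X = -1.902 -> Y = 1.902 ✓
  X = -1.265 -> Y = 1.265 ✓
All samples match this transformation.

(c) -X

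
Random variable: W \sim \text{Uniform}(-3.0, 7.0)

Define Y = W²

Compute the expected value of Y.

E[W²] = Var(W) + (E[W])² = 8.3333333 + 4 = 12.333333

12.333333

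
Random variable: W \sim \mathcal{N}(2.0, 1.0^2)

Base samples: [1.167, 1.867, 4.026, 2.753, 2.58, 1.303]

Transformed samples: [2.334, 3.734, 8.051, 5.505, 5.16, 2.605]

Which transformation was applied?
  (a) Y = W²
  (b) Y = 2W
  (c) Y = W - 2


Checking option (b) Y = 2W:
  W = 1.167 -> Y = 2.334 ✓
  W = 1.867 -> Y = 3.734 ✓
  W = 4.026 -> Y = 8.051 ✓
All samples match this transformation.

(b) 2W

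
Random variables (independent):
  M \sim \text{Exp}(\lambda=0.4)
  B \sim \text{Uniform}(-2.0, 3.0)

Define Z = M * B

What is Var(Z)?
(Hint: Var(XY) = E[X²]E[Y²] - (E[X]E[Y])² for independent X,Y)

Var(XY) = E[X²]E[Y²] - (E[X]E[Y])²
E[M] = 2.5, Var(M) = 6.25
E[B] = 0.5, Var(B) = 2.0833333
E[M²] = 6.25 + 2.5² = 12.5
E[B²] = 2.0833333 + 0.5² = 2.3333333
Var(Z) = 12.5*2.3333333 - (2.5*0.5)²
= 29.166667 - 1.5625 = 27.604167

27.604167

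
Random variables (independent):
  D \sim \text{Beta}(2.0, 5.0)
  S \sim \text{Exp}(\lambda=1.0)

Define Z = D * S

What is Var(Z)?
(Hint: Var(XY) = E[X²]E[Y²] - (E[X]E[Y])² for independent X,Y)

Var(XY) = E[X²]E[Y²] - (E[X]E[Y])²
E[D] = 0.28571429, Var(D) = 0.025510204
E[S] = 1, Var(S) = 1
E[D²] = 0.025510204 + 0.28571429² = 0.10714286
E[S²] = 1 + 1² = 2
Var(Z) = 0.10714286*2 - (0.28571429*1)²
= 0.21428571 - 0.081632653 = 0.13265306

0.13265306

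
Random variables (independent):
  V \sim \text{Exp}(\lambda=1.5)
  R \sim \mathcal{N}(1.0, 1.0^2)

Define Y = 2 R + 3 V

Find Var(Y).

For independent RVs: Var(aX + bY) = a²Var(X) + b²Var(Y)
Var(V) = 0.44444444
Var(R) = 1
Var(Y) = 3²*0.44444444 + 2²*1
= 9*0.44444444 + 4*1 = 8

8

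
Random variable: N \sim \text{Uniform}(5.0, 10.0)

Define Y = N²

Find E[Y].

Using E[X²] = Var(X) + (E[X])²:
E[N] = 7.5
Var(N) = (10 - 5)^2/12 = 2.0833333
E[N²] = 2.0833333 + 7.5² = 2.0833333 + 56.25 = 58.333333

58.333333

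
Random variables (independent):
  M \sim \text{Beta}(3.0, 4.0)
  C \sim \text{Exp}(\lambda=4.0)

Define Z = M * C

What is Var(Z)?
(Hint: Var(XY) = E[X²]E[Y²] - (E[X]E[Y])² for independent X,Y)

Var(XY) = E[X²]E[Y²] - (E[X]E[Y])²
E[M] = 0.42857143, Var(M) = 0.030612245
E[C] = 0.25, Var(C) = 0.0625
E[M²] = 0.030612245 + 0.42857143² = 0.21428571
E[C²] = 0.0625 + 0.25² = 0.125
Var(Z) = 0.21428571*0.125 - (0.42857143*0.25)²
= 0.026785714 - 0.011479592 = 0.015306122

0.015306122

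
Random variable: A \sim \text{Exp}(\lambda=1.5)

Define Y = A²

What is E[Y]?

Using E[X²] = Var(X) + (E[X])²:
E[A] = 0.66666667
Var(A) = 1/1.5^2 = 0.44444444
E[A²] = 0.44444444 + 0.66666667² = 0.44444444 + 0.44444444 = 0.88888889

0.88888889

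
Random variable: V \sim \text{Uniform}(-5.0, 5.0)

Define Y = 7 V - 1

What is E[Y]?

For Y = 7V - 1:
E[Y] = 7 * E[V] - 1
E[V] = (-5 + 5)/2 = 0
E[Y] = 7 * 0 - 1 = -1

-1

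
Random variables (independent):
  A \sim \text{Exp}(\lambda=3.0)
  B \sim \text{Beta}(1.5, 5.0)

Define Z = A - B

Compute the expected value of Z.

E[Z] = 1*E[A] - 1*E[B]
E[A] = 0.33333333
E[B] = 0.23076923
E[Z] = 1*0.33333333 - 1*0.23076923 = 0.1025641

0.1025641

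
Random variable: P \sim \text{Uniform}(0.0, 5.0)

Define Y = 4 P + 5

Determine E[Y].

For Y = 4P + 5:
E[Y] = 4 * E[P] + 5
E[P] = (0 + 5)/2 = 2.5
E[Y] = 4 * 2.5 + 5 = 15

15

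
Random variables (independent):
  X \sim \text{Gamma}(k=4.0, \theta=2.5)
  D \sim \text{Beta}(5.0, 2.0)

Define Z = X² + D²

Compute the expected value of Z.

E[Z] = E[X²] + E[D²]
E[X²] = Var(X) + E[X]² = 25 + 100 = 125
E[D²] = Var(D) + E[D]² = 0.025510204 + 0.51020408 = 0.53571429
E[Z] = 125 + 0.53571429 = 125.53571

125.53571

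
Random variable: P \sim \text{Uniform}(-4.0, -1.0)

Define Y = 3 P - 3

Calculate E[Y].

For Y = 3P - 3:
E[Y] = 3 * E[P] - 3
E[P] = (-4 - 1)/2 = -2.5
E[Y] = 3 * (-2.5) - 3 = -10.5

-10.5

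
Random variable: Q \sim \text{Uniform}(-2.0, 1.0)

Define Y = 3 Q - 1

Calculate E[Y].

For Y = 3Q - 1:
E[Y] = 3 * E[Q] - 1
E[Q] = (-2 + 1)/2 = -0.5
E[Y] = 3 * (-0.5) - 1 = -2.5

-2.5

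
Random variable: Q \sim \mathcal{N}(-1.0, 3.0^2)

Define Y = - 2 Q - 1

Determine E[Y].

For Y = -2Q - 1:
E[Y] = -2 * E[Q] - 1
E[Q] = -1.0 = -1
E[Y] = -2 * (-1) - 1 = 1

1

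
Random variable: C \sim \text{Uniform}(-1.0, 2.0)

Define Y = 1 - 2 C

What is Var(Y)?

For Y = aC + b: Var(Y) = a² * Var(C)
Var(C) = (2 + 1)^2/12 = 0.75
Var(Y) = (-2)² * 0.75 = 4 * 0.75 = 3

3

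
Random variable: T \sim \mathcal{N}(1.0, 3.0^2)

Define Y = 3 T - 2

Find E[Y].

For Y = 3T - 2:
E[Y] = 3 * E[T] - 2
E[T] = 1.0 = 1
E[Y] = 3 * 1 - 2 = 1

1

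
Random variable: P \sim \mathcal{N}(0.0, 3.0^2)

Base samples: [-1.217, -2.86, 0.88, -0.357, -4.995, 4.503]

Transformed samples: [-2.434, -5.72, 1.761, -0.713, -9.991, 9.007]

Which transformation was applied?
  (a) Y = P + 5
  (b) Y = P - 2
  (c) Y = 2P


Checking option (c) Y = 2P:
  P = -1.217 -> Y = -2.434 ✓
  P = -2.86 -> Y = -5.72 ✓
  P = 0.88 -> Y = 1.761 ✓
All samples match this transformation.

(c) 2P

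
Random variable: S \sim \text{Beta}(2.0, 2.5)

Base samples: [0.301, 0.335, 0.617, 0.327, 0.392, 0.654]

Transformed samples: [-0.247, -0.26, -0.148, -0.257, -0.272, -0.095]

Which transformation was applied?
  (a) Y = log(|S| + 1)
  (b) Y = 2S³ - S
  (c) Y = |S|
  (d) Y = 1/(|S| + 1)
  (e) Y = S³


Checking option (b) Y = 2S³ - S:
  S = 0.301 -> Y = -0.247 ✓
  S = 0.335 -> Y = -0.26 ✓
  S = 0.617 -> Y = -0.148 ✓
All samples match this transformation.

(b) 2S³ - S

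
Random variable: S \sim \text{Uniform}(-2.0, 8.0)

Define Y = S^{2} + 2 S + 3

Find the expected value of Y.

E[Y] = 1*E[S²] + 2*E[S] + 3
E[S] = 3
E[S²] = Var(S) + (E[S])² = 8.3333333 + 9 = 17.333333
E[Y] = 1*17.333333 + 2*3 + 3 = 26.333333

26.333333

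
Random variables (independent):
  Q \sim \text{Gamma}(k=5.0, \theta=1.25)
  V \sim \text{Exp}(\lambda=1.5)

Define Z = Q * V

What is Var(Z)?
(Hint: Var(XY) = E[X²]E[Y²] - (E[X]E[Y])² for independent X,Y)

Var(XY) = E[X²]E[Y²] - (E[X]E[Y])²
E[Q] = 6.25, Var(Q) = 7.8125
E[V] = 0.66666667, Var(V) = 0.44444444
E[Q²] = 7.8125 + 6.25² = 46.875
E[V²] = 0.44444444 + 0.66666667² = 0.88888889
Var(Z) = 46.875*0.88888889 - (6.25*0.66666667)²
= 41.666667 - 17.361111 = 24.305556

24.305556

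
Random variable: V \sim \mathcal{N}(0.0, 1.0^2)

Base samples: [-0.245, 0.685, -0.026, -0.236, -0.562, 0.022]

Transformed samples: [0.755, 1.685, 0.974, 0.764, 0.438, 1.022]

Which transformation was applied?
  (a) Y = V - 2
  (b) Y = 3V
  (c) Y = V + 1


Checking option (c) Y = V + 1:
  V = -0.245 -> Y = 0.755 ✓
  V = 0.685 -> Y = 1.685 ✓
  V = -0.026 -> Y = 0.974 ✓
All samples match this transformation.

(c) V + 1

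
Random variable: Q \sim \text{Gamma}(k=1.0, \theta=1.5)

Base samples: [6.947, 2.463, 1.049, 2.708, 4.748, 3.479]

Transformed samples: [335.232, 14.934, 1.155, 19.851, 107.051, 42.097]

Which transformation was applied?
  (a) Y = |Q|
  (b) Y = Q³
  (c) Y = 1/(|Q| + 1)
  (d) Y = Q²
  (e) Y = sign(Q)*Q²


Checking option (b) Y = Q³:
  Q = 6.947 -> Y = 335.232 ✓
  Q = 2.463 -> Y = 14.934 ✓
  Q = 1.049 -> Y = 1.155 ✓
All samples match this transformation.

(b) Q³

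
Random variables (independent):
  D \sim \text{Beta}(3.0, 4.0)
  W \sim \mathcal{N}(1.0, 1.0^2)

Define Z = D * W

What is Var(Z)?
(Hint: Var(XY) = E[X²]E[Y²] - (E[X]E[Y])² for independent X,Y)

Var(XY) = E[X²]E[Y²] - (E[X]E[Y])²
E[D] = 0.42857143, Var(D) = 0.030612245
E[W] = 1, Var(W) = 1
E[D²] = 0.030612245 + 0.42857143² = 0.21428571
E[W²] = 1 + 1² = 2
Var(Z) = 0.21428571*2 - (0.42857143*1)²
= 0.42857143 - 0.18367347 = 0.24489796

0.24489796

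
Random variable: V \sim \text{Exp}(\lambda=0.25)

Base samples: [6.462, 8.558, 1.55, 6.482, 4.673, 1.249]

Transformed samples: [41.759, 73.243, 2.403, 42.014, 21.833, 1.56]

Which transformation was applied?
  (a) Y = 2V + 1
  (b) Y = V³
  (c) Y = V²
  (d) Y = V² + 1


Checking option (c) Y = V²:
  V = 6.462 -> Y = 41.759 ✓
  V = 8.558 -> Y = 73.243 ✓
  V = 1.55 -> Y = 2.403 ✓
All samples match this transformation.

(c) V²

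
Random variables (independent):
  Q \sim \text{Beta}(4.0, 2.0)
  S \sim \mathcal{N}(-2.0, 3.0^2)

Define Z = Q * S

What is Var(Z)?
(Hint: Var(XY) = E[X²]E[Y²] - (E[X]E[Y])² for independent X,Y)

Var(XY) = E[X²]E[Y²] - (E[X]E[Y])²
E[Q] = 0.66666667, Var(Q) = 0.031746032
E[S] = -2, Var(S) = 9
E[Q²] = 0.031746032 + 0.66666667² = 0.47619048
E[S²] = 9 + (-2)² = 13
Var(Z) = 0.47619048*13 - (0.66666667*(-2))²
= 6.1904762 - 1.7777778 = 4.4126984

4.4126984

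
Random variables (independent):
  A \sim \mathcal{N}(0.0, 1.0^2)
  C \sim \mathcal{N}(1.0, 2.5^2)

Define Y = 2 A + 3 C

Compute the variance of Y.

For independent RVs: Var(aX + bY) = a²Var(X) + b²Var(Y)
Var(A) = 1
Var(C) = 6.25
Var(Y) = 2²*1 + 3²*6.25
= 4*1 + 9*6.25 = 60.25

60.25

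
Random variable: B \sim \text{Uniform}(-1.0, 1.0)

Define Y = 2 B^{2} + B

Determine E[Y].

E[Y] = 2*E[B²] + 1*E[B]
E[B] = 0
E[B²] = Var(B) + (E[B])² = 0.33333333 + 0 = 0.33333333
E[Y] = 2*0.33333333 + 1*0 = 0.66666667

0.66666667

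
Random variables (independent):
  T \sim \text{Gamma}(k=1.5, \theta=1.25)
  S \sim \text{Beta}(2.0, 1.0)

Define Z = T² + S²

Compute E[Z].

E[Z] = E[T²] + E[S²]
E[T²] = Var(T) + E[T]² = 2.34375 + 3.515625 = 5.859375
E[S²] = Var(S) + E[S]² = 0.055555556 + 0.44444444 = 0.5
E[Z] = 5.859375 + 0.5 = 6.359375

6.359375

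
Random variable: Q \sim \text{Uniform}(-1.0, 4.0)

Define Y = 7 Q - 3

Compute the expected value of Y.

For Y = 7Q - 3:
E[Y] = 7 * E[Q] - 3
E[Q] = (-1 + 4)/2 = 1.5
E[Y] = 7 * 1.5 - 3 = 7.5

7.5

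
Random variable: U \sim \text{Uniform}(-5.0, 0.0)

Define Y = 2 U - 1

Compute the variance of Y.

For Y = aU + b: Var(Y) = a² * Var(U)
Var(U) = (0 + 5)^2/12 = 2.0833333
Var(Y) = 2² * 2.0833333 = 4 * 2.0833333 = 8.3333333

8.3333333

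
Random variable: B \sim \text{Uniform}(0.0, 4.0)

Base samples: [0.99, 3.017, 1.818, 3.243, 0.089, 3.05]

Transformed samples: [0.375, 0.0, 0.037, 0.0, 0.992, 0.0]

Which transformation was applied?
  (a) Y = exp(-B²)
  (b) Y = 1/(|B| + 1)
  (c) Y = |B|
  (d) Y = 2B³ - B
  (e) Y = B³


Checking option (a) Y = exp(-B²):
  B = 0.99 -> Y = 0.375 ✓
  B = 3.017 -> Y = 0.0 ✓
  B = 1.818 -> Y = 0.037 ✓
All samples match this transformation.

(a) exp(-B²)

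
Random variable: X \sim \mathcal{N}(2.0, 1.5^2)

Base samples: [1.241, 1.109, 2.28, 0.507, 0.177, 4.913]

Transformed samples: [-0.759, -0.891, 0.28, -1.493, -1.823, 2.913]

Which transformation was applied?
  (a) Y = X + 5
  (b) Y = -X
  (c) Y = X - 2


Checking option (c) Y = X - 2:
  X = 1.241 -> Y = -0.759 ✓
  X = 1.109 -> Y = -0.891 ✓
  X = 2.28 -> Y = 0.28 ✓
All samples match this transformation.

(c) X - 2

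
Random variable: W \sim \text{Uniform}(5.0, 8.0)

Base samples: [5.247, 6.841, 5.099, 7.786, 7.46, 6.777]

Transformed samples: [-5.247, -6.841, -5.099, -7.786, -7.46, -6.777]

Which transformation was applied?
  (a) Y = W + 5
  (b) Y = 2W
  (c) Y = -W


Checking option (c) Y = -W:
  W = 5.247 -> Y = -5.247 ✓
  W = 6.841 -> Y = -6.841 ✓
  W = 5.099 -> Y = -5.099 ✓
All samples match this transformation.

(c) -W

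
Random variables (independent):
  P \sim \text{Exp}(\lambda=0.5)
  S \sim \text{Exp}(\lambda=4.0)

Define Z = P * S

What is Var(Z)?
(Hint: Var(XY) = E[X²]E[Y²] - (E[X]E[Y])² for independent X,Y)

Var(XY) = E[X²]E[Y²] - (E[X]E[Y])²
E[P] = 2, Var(P) = 4
E[S] = 0.25, Var(S) = 0.0625
E[P²] = 4 + 2² = 8
E[S²] = 0.0625 + 0.25² = 0.125
Var(Z) = 8*0.125 - (2*0.25)²
= 1 - 0.25 = 0.75

0.75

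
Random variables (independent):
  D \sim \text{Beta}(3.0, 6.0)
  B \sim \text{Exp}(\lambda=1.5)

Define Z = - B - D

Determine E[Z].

E[Z] = -1*E[D] - 1*E[B]
E[D] = 0.33333333
E[B] = 0.66666667
E[Z] = -1*0.33333333 - 1*0.66666667 = -1

-1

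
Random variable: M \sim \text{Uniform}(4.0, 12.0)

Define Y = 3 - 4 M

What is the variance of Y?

For Y = aM + b: Var(Y) = a² * Var(M)
Var(M) = (12 - 4)^2/12 = 5.3333333
Var(Y) = (-4)² * 5.3333333 = 16 * 5.3333333 = 85.333333

85.333333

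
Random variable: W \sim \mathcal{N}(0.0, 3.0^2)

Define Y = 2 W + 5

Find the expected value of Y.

For Y = 2W + 5:
E[Y] = 2 * E[W] + 5
E[W] = 0.0 = 0
E[Y] = 2 * 0 + 5 = 5

5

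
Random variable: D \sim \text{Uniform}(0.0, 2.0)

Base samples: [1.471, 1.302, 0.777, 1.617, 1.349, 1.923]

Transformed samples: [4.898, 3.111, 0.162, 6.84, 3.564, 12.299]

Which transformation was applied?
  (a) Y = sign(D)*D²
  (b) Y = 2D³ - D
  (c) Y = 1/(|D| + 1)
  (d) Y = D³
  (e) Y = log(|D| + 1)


Checking option (b) Y = 2D³ - D:
  D = 1.471 -> Y = 4.898 ✓
  D = 1.302 -> Y = 3.111 ✓
  D = 0.777 -> Y = 0.162 ✓
All samples match this transformation.

(b) 2D³ - D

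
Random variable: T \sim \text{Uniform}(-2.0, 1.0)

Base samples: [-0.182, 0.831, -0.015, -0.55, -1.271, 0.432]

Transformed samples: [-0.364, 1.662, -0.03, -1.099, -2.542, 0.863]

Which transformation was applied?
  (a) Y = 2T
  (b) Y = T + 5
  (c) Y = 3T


Checking option (a) Y = 2T:
  T = -0.182 -> Y = -0.364 ✓
  T = 0.831 -> Y = 1.662 ✓
  T = -0.015 -> Y = -0.03 ✓
All samples match this transformation.

(a) 2T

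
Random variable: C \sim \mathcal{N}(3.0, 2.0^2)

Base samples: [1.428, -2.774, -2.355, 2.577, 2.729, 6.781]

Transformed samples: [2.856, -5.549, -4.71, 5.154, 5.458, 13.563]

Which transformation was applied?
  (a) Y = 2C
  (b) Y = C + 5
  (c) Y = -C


Checking option (a) Y = 2C:
  C = 1.428 -> Y = 2.856 ✓
  C = -2.774 -> Y = -5.549 ✓
  C = -2.355 -> Y = -4.71 ✓
All samples match this transformation.

(a) 2C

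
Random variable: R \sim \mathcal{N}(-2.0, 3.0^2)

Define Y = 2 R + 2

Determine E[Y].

For Y = 2R + 2:
E[Y] = 2 * E[R] + 2
E[R] = -2.0 = -2
E[Y] = 2 * (-2) + 2 = -2

-2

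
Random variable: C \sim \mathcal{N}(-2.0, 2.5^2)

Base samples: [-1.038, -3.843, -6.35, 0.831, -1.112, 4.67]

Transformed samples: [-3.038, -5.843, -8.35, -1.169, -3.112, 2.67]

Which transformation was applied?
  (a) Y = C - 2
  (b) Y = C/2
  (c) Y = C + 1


Checking option (a) Y = C - 2:
  C = -1.038 -> Y = -3.038 ✓
  C = -3.843 -> Y = -5.843 ✓
  C = -6.35 -> Y = -8.35 ✓
All samples match this transformation.

(a) C - 2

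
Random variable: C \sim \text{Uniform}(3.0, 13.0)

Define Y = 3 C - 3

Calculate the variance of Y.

For Y = aC + b: Var(Y) = a² * Var(C)
Var(C) = (13 - 3)^2/12 = 8.3333333
Var(Y) = 3² * 8.3333333 = 9 * 8.3333333 = 75

75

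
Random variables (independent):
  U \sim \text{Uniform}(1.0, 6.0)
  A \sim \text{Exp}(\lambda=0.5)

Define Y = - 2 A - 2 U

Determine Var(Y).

For independent RVs: Var(aX + bY) = a²Var(X) + b²Var(Y)
Var(U) = 2.0833333
Var(A) = 4
Var(Y) = (-2)²*2.0833333 + (-2)²*4
= 4*2.0833333 + 4*4 = 24.333333

24.333333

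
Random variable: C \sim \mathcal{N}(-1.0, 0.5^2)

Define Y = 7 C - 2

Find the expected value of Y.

For Y = 7C - 2:
E[Y] = 7 * E[C] - 2
E[C] = -1.0 = -1
E[Y] = 7 * (-1) - 2 = -9

-9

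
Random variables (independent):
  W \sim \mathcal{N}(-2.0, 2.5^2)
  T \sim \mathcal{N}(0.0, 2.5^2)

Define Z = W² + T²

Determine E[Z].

E[Z] = E[W²] + E[T²]
E[W²] = Var(W) + E[W]² = 6.25 + 4 = 10.25
E[T²] = Var(T) + E[T]² = 6.25 + 0 = 6.25
E[Z] = 10.25 + 6.25 = 16.5

16.5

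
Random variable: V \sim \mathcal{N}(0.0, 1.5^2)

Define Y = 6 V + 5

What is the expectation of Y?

For Y = 6V + 5:
E[Y] = 6 * E[V] + 5
E[V] = 0.0 = 0
E[Y] = 6 * 0 + 5 = 5

5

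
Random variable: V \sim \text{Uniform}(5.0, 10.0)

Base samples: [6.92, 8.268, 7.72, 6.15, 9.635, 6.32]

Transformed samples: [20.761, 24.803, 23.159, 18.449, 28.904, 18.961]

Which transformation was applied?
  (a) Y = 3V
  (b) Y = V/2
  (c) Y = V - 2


Checking option (a) Y = 3V:
  V = 6.92 -> Y = 20.761 ✓
  V = 8.268 -> Y = 24.803 ✓
  V = 7.72 -> Y = 23.159 ✓
All samples match this transformation.

(a) 3V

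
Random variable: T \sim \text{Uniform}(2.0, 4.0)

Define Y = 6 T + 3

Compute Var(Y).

For Y = aT + b: Var(Y) = a² * Var(T)
Var(T) = (4 - 2)^2/12 = 0.33333333
Var(Y) = 6² * 0.33333333 = 36 * 0.33333333 = 12

12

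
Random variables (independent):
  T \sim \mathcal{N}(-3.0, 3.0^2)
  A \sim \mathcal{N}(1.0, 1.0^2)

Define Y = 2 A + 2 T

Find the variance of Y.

For independent RVs: Var(aX + bY) = a²Var(X) + b²Var(Y)
Var(T) = 9
Var(A) = 1
Var(Y) = 2²*9 + 2²*1
= 4*9 + 4*1 = 40

40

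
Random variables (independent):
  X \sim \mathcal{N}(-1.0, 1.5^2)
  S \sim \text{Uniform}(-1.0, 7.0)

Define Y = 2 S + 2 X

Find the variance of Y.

For independent RVs: Var(aX + bY) = a²Var(X) + b²Var(Y)
Var(X) = 2.25
Var(S) = 5.3333333
Var(Y) = 2²*2.25 + 2²*5.3333333
= 4*2.25 + 4*5.3333333 = 30.333333

30.333333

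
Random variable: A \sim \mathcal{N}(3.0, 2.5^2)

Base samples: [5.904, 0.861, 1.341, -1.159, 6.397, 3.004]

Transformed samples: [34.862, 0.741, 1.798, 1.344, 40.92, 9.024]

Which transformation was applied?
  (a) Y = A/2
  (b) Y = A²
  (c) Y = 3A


Checking option (b) Y = A²:
  A = 5.904 -> Y = 34.862 ✓
  A = 0.861 -> Y = 0.741 ✓
  A = 1.341 -> Y = 1.798 ✓
All samples match this transformation.

(b) A²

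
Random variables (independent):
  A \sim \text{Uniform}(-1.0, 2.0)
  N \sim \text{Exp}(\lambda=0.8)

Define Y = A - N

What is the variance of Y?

For independent RVs: Var(aX + bY) = a²Var(X) + b²Var(Y)
Var(A) = 0.75
Var(N) = 1.5625
Var(Y) = 1²*0.75 + (-1)²*1.5625
= 1*0.75 + 1*1.5625 = 2.3125

2.3125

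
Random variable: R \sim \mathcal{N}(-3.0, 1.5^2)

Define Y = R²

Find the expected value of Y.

Using E[X²] = Var(X) + (E[X])²:
E[R] = -3
Var(R) = 1.5^2 = 2.25
E[R²] = 2.25 + (-3)² = 2.25 + 9 = 11.25

11.25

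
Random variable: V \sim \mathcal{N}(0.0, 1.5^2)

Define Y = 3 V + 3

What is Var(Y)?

For Y = aV + b: Var(Y) = a² * Var(V)
Var(V) = 1.5^2 = 2.25
Var(Y) = 3² * 2.25 = 9 * 2.25 = 20.25

20.25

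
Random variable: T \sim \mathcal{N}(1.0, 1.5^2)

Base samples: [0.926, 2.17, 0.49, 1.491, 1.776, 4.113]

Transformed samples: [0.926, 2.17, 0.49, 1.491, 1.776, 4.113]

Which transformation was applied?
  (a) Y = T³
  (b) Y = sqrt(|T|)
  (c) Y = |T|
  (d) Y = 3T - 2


Checking option (c) Y = |T|:
  T = 0.926 -> Y = 0.926 ✓
  T = 2.17 -> Y = 2.17 ✓
  T = 0.49 -> Y = 0.49 ✓
All samples match this transformation.

(c) |T|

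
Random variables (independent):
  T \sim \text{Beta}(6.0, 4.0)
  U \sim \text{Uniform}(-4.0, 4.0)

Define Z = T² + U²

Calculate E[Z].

E[Z] = E[T²] + E[U²]
E[T²] = Var(T) + E[T]² = 0.021818182 + 0.36 = 0.38181818
E[U²] = Var(U) + E[U]² = 5.3333333 + 0 = 5.3333333
E[Z] = 0.38181818 + 5.3333333 = 5.7151515

5.7151515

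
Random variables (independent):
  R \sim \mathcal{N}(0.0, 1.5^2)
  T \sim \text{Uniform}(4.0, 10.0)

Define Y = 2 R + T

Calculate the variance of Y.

For independent RVs: Var(aX + bY) = a²Var(X) + b²Var(Y)
Var(R) = 2.25
Var(T) = 3
Var(Y) = 2²*2.25 + 1²*3
= 4*2.25 + 1*3 = 12

12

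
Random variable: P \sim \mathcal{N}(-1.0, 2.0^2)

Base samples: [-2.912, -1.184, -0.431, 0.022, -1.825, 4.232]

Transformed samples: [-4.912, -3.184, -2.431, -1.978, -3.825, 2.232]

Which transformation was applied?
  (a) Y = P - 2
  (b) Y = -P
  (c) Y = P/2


Checking option (a) Y = P - 2:
  P = -2.912 -> Y = -4.912 ✓
  P = -1.184 -> Y = -3.184 ✓
  P = -0.431 -> Y = -2.431 ✓
All samples match this transformation.

(a) P - 2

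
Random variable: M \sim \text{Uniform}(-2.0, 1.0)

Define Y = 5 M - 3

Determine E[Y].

For Y = 5M - 3:
E[Y] = 5 * E[M] - 3
E[M] = (-2 + 1)/2 = -0.5
E[Y] = 5 * (-0.5) - 3 = -5.5

-5.5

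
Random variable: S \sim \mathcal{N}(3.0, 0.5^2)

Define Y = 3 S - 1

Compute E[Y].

For Y = 3S - 1:
E[Y] = 3 * E[S] - 1
E[S] = 3.0 = 3
E[Y] = 3 * 3 - 1 = 8

8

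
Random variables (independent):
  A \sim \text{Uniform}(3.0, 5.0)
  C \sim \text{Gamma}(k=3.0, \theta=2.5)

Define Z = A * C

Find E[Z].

For independent RVs: E[XY] = E[X]*E[Y]
E[A] = 4
E[C] = 7.5
E[Z] = 4 * 7.5 = 30

30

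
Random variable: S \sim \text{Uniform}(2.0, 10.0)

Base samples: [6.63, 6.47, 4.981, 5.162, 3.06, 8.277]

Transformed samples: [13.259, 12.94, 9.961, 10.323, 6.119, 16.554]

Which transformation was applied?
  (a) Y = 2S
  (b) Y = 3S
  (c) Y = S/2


Checking option (a) Y = 2S:
  S = 6.63 -> Y = 13.259 ✓
  S = 6.47 -> Y = 12.94 ✓
  S = 4.981 -> Y = 9.961 ✓
All samples match this transformation.

(a) 2S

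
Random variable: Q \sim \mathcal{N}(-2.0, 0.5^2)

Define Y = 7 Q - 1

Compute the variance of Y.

For Y = aQ + b: Var(Y) = a² * Var(Q)
Var(Q) = 0.5^2 = 0.25
Var(Y) = 7² * 0.25 = 49 * 0.25 = 12.25

12.25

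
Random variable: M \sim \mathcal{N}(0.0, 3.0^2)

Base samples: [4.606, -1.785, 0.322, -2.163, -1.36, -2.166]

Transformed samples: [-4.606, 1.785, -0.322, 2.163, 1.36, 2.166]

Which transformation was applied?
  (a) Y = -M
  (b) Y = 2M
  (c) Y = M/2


Checking option (a) Y = -M:
  M = 4.606 -> Y = -4.606 ✓
  M = -1.785 -> Y = 1.785 ✓
  M = 0.322 -> Y = -0.322 ✓
All samples match this transformation.

(a) -M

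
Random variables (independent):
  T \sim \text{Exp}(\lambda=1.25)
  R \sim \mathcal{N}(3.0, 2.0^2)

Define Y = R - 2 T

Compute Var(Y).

For independent RVs: Var(aX + bY) = a²Var(X) + b²Var(Y)
Var(T) = 0.64
Var(R) = 4
Var(Y) = (-2)²*0.64 + 1²*4
= 4*0.64 + 1*4 = 6.56

6.56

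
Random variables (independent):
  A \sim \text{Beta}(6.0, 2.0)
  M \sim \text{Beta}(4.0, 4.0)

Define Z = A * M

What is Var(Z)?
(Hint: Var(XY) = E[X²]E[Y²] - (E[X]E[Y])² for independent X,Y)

Var(XY) = E[X²]E[Y²] - (E[X]E[Y])²
E[A] = 0.75, Var(A) = 0.020833333
E[M] = 0.5, Var(M) = 0.027777778
E[A²] = 0.020833333 + 0.75² = 0.58333333
E[M²] = 0.027777778 + 0.5² = 0.27777778
Var(Z) = 0.58333333*0.27777778 - (0.75*0.5)²
= 0.16203704 - 0.140625 = 0.021412037

0.021412037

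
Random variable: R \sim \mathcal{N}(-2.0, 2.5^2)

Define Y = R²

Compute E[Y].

E[R²] = Var(R) + (E[R])² = 6.25 + 4 = 10.25

10.25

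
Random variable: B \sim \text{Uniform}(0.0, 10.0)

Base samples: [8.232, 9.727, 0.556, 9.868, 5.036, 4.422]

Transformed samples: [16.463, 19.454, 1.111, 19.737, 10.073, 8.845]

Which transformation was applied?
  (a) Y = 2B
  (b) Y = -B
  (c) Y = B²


Checking option (a) Y = 2B:
  B = 8.232 -> Y = 16.463 ✓
  B = 9.727 -> Y = 19.454 ✓
  B = 0.556 -> Y = 1.111 ✓
All samples match this transformation.

(a) 2B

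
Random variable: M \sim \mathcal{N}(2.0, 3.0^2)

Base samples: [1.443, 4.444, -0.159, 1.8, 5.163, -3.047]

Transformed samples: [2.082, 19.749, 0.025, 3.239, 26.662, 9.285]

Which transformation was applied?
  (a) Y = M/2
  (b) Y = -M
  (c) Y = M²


Checking option (c) Y = M²:
  M = 1.443 -> Y = 2.082 ✓
  M = 4.444 -> Y = 19.749 ✓
  M = -0.159 -> Y = 0.025 ✓
All samples match this transformation.

(c) M²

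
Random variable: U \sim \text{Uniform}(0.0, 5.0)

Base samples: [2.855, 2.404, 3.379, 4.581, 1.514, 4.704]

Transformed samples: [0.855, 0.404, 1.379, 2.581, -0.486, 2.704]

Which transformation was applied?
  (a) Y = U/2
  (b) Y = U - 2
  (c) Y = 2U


Checking option (b) Y = U - 2:
  U = 2.855 -> Y = 0.855 ✓
  U = 2.404 -> Y = 0.404 ✓
  U = 3.379 -> Y = 1.379 ✓
All samples match this transformation.

(b) U - 2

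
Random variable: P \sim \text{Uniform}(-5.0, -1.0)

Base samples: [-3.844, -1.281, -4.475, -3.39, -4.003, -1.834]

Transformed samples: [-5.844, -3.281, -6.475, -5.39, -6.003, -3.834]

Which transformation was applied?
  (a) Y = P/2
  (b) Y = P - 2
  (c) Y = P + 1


Checking option (b) Y = P - 2:
  P = -3.844 -> Y = -5.844 ✓
  P = -1.281 -> Y = -3.281 ✓
  P = -4.475 -> Y = -6.475 ✓
All samples match this transformation.

(b) P - 2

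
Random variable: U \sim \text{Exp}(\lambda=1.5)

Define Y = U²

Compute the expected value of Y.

E[U²] = Var(U) + (E[U])² = 0.44444444 + 0.44444444 = 0.88888889

0.88888889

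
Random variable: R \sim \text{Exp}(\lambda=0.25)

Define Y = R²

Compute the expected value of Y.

E[R²] = Var(R) + (E[R])² = 16 + 16 = 32

32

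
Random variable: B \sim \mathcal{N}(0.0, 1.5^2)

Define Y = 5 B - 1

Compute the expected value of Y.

For Y = 5B - 1:
E[Y] = 5 * E[B] - 1
E[B] = 0.0 = 0
E[Y] = 5 * 0 - 1 = -1

-1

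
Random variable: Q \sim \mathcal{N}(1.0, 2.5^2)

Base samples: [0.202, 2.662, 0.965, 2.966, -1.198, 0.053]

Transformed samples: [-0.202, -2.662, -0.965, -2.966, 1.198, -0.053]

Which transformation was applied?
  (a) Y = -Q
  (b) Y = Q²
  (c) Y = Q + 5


Checking option (a) Y = -Q:
  Q = 0.202 -> Y = -0.202 ✓
  Q = 2.662 -> Y = -2.662 ✓
  Q = 0.965 -> Y = -0.965 ✓
All samples match this transformation.

(a) -Q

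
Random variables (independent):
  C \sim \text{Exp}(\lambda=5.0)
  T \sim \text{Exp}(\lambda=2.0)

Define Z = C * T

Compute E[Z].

For independent RVs: E[XY] = E[X]*E[Y]
E[C] = 0.2
E[T] = 0.5
E[Z] = 0.2 * 0.5 = 0.1

0.1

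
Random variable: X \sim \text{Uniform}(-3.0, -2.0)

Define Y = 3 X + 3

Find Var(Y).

For Y = aX + b: Var(Y) = a² * Var(X)
Var(X) = (-2 + 3)^2/12 = 0.083333333
Var(Y) = 3² * 0.083333333 = 9 * 0.083333333 = 0.75

0.75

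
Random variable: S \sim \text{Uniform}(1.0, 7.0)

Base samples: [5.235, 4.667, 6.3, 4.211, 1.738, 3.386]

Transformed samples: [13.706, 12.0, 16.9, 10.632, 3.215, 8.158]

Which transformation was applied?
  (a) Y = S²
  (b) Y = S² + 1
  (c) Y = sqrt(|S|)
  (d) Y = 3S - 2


Checking option (d) Y = 3S - 2:
  S = 5.235 -> Y = 13.706 ✓
  S = 4.667 -> Y = 12.0 ✓
  S = 6.3 -> Y = 16.9 ✓
All samples match this transformation.

(d) 3S - 2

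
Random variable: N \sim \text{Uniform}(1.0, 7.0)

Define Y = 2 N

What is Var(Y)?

For Y = aN + b: Var(Y) = a² * Var(N)
Var(N) = (7 - 1)^2/12 = 3
Var(Y) = 2² * 3 = 4 * 3 = 12

12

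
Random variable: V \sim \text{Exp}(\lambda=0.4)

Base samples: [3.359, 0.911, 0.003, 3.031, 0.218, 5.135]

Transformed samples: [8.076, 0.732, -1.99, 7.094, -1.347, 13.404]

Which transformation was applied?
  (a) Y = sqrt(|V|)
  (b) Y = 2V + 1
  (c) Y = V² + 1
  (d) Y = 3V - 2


Checking option (d) Y = 3V - 2:
  V = 3.359 -> Y = 8.076 ✓
  V = 0.911 -> Y = 0.732 ✓
  V = 0.003 -> Y = -1.99 ✓
All samples match this transformation.

(d) 3V - 2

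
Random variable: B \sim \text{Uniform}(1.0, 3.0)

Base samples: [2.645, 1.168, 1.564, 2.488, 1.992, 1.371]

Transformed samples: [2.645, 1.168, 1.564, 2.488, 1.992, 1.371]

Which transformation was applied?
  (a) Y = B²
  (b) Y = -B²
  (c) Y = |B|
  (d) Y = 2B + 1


Checking option (c) Y = |B|:
  B = 2.645 -> Y = 2.645 ✓
  B = 1.168 -> Y = 1.168 ✓
  B = 1.564 -> Y = 1.564 ✓
All samples match this transformation.

(c) |B|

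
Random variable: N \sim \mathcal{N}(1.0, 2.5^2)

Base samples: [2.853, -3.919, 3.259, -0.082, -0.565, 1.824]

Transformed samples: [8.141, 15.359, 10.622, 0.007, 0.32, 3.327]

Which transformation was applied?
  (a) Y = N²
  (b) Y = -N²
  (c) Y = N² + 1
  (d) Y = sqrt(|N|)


Checking option (a) Y = N²:
  N = 2.853 -> Y = 8.141 ✓
  N = -3.919 -> Y = 15.359 ✓
  N = 3.259 -> Y = 10.622 ✓
All samples match this transformation.

(a) N²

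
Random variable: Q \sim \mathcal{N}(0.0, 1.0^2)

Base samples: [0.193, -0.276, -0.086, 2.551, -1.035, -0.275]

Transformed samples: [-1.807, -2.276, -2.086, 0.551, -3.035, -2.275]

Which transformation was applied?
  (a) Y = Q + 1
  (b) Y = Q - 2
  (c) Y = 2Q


Checking option (b) Y = Q - 2:
  Q = 0.193 -> Y = -1.807 ✓
  Q = -0.276 -> Y = -2.276 ✓
  Q = -0.086 -> Y = -2.086 ✓
All samples match this transformation.

(b) Q - 2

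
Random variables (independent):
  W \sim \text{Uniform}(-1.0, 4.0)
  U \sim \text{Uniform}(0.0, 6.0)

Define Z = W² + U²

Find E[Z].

E[Z] = E[W²] + E[U²]
E[W²] = Var(W) + E[W]² = 2.0833333 + 2.25 = 4.3333333
E[U²] = Var(U) + E[U]² = 3 + 9 = 12
E[Z] = 4.3333333 + 12 = 16.333333

16.333333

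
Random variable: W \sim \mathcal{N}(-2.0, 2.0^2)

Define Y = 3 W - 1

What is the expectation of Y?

For Y = 3W - 1:
E[Y] = 3 * E[W] - 1
E[W] = -2.0 = -2
E[Y] = 3 * (-2) - 1 = -7

-7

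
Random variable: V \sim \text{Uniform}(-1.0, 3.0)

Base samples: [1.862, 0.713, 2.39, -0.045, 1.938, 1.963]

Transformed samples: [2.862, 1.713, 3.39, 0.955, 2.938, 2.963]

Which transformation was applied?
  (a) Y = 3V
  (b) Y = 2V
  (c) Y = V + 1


Checking option (c) Y = V + 1:
  V = 1.862 -> Y = 2.862 ✓
  V = 0.713 -> Y = 1.713 ✓
  V = 2.39 -> Y = 3.39 ✓
All samples match this transformation.

(c) V + 1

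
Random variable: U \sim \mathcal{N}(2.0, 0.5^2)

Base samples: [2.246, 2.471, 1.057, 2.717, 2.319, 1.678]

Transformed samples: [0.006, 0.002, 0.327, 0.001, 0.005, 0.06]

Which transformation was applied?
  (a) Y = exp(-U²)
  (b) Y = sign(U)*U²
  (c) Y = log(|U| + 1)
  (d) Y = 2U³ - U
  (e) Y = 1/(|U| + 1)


Checking option (a) Y = exp(-U²):
  U = 2.246 -> Y = 0.006 ✓
  U = 2.471 -> Y = 0.002 ✓
  U = 1.057 -> Y = 0.327 ✓
All samples match this transformation.

(a) exp(-U²)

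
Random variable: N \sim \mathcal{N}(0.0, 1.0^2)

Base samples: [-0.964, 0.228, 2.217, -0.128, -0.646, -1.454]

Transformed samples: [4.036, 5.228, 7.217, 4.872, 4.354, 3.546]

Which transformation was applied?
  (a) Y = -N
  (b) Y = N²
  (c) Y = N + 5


Checking option (c) Y = N + 5:
  N = -0.964 -> Y = 4.036 ✓
  N = 0.228 -> Y = 5.228 ✓
  N = 2.217 -> Y = 7.217 ✓
All samples match this transformation.

(c) N + 5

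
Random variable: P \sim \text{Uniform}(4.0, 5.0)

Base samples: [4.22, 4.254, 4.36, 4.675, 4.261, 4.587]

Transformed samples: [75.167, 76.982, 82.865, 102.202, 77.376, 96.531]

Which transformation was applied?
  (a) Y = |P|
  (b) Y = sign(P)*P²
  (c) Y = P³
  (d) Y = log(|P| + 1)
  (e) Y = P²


Checking option (c) Y = P³:
  P = 4.22 -> Y = 75.167 ✓
  P = 4.254 -> Y = 76.982 ✓
  P = 4.36 -> Y = 82.865 ✓
All samples match this transformation.

(c) P³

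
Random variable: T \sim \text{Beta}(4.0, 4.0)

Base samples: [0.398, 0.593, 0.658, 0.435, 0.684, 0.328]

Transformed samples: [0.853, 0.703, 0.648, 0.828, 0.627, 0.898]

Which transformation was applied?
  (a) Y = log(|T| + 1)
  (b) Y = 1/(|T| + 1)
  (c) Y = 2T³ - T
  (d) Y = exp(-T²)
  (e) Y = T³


Checking option (d) Y = exp(-T²):
  T = 0.398 -> Y = 0.853 ✓
  T = 0.593 -> Y = 0.703 ✓
  T = 0.658 -> Y = 0.648 ✓
All samples match this transformation.

(d) exp(-T²)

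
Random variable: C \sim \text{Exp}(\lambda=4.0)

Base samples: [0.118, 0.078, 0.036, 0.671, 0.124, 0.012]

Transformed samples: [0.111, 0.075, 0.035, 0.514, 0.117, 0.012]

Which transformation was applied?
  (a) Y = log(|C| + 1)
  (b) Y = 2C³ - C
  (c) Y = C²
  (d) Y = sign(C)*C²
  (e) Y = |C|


Checking option (a) Y = log(|C| + 1):
  C = 0.118 -> Y = 0.111 ✓
  C = 0.078 -> Y = 0.075 ✓
  C = 0.036 -> Y = 0.035 ✓
All samples match this transformation.

(a) log(|C| + 1)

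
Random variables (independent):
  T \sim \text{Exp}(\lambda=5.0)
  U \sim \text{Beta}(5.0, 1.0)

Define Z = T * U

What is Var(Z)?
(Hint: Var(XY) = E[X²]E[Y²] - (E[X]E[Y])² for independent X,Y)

Var(XY) = E[X²]E[Y²] - (E[X]E[Y])²
E[T] = 0.2, Var(T) = 0.04
E[U] = 0.83333333, Var(U) = 0.01984127
E[T²] = 0.04 + 0.2² = 0.08
E[U²] = 0.01984127 + 0.83333333² = 0.71428571
Var(Z) = 0.08*0.71428571 - (0.2*0.83333333)²
= 0.057142857 - 0.027777778 = 0.029365079

0.029365079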